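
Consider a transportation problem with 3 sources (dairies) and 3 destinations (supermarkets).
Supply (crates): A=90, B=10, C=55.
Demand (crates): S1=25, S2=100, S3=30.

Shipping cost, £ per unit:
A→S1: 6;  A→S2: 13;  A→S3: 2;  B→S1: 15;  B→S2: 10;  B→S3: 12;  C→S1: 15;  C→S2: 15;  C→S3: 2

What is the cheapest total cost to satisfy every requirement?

A cheapest plan:
  A–S1: 25 × £6 = £150
  A–S2: 65 × £13 = £845
  B–S2: 10 × £10 = £100
  C–S2: 25 × £15 = £375
  C–S3: 30 × £2 = £60
Total = 150 + 845 + 100 + 375 + 60 = £1530.

1530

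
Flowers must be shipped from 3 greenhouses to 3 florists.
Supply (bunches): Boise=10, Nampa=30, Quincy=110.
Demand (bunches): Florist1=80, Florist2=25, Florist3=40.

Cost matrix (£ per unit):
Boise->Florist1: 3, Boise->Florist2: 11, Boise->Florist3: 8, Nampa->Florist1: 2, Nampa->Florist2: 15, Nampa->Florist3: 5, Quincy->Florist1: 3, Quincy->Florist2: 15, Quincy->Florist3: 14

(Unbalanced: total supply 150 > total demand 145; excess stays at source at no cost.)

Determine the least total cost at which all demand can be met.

845

A cheapest plan:
  Boise to Florist3: 10 × £8 = £80
  Nampa to Florist3: 30 × £5 = £150
  Quincy to Florist1: 80 × £3 = £240
  Quincy to Florist2: 25 × £15 = £375
Total = 80 + 150 + 240 + 375 = £845.
(Supply check: Boise ships 10; Nampa ships 30; Quincy ships 105.)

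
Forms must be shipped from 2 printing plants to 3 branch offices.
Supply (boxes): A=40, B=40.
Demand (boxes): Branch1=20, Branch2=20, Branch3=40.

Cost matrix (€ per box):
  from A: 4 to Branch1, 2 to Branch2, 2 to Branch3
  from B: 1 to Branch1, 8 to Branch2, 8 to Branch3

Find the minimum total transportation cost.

260

An optimal shipping plan:
  A->Branch2: 20 boxes
  A->Branch3: 20 boxes
  B->Branch1: 20 boxes
  B->Branch3: 20 boxes
Total cost = €260.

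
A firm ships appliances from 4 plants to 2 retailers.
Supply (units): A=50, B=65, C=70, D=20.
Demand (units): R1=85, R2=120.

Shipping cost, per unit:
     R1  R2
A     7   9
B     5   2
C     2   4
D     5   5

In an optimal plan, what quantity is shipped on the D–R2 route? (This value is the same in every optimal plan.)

20

Optimal shipments:
  A–R1: 50 × 7 = 350
  B–R2: 65 × 2 = 130
  C–R1: 35 × 2 = 70
  C–R2: 35 × 4 = 140
  D–R2: 20 × 5 = 100
Total cost = 790.
So D→R2 carries 20 units.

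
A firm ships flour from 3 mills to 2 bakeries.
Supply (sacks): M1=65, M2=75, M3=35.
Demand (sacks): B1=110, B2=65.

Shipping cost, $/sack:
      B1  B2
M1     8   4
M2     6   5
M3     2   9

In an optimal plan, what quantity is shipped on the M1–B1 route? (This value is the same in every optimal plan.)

0

Optimal shipments:
  M1→B2: 65 × $4 = $260
  M2→B1: 75 × $6 = $450
  M3→B1: 35 × $2 = $70
Total cost = $780.
The route M1→B1 is not used.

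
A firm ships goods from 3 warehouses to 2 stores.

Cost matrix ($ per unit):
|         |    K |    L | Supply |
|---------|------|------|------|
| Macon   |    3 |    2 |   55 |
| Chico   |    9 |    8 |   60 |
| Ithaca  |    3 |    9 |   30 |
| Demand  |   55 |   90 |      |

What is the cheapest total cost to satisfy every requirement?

One minimum-cost allocation:
  Macon to L: 55 × $2 = $110
  Chico to K: 25 × $9 = $225
  Chico to L: 35 × $8 = $280
  Ithaca to K: 30 × $3 = $90
Total = 110 + 225 + 280 + 90 = $705.

705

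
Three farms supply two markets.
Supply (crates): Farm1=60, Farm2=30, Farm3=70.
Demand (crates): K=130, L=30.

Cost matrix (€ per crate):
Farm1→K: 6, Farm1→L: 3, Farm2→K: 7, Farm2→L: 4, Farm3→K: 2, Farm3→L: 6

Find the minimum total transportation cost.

Optimal allocation:
  Farm1 to K: 30 × €6 = €180
  Farm1 to L: 30 × €3 = €90
  Farm2 to K: 30 × €7 = €210
  Farm3 to K: 70 × €2 = €140
Total = 180 + 90 + 210 + 140 = €620.
(Supply check: Farm1 ships 60; Farm2 ships 30; Farm3 ships 70.)

620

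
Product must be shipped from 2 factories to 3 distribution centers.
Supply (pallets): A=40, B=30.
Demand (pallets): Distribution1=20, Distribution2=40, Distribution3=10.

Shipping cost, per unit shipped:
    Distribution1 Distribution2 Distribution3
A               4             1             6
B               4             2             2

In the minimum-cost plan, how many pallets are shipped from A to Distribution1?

Solving gives:
  A to Distribution2: 40 pallets
  B to Distribution1: 20 pallets
  B to Distribution3: 10 pallets
Total cost = 140.
The route A→Distribution1 is not used.

0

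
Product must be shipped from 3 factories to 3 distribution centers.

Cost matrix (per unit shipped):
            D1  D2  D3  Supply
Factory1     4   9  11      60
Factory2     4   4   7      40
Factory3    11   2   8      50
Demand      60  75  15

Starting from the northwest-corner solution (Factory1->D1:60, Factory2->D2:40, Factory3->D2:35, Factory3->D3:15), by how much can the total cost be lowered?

Current plan cost = 60·4 + 40·4 + 35·2 + 15·8 = 590.
Optimal plan:
  Factory1->D1: 60 × 4 = 240
  Factory2->D2: 25 × 4 = 100
  Factory2->D3: 15 × 7 = 105
  Factory3->D2: 50 × 2 = 100
Optimal cost = 545.
Saving = 590 − 545 = 45.

45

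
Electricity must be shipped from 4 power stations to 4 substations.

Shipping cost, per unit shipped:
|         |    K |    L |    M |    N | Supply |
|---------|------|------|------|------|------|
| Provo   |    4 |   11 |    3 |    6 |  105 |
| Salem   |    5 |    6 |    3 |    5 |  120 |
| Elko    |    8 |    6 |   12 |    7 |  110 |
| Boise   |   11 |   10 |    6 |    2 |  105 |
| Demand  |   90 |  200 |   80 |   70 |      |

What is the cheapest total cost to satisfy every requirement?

An optimal shipping plan:
  Provo→K: 90 × 4 = 360
  Provo→M: 15 × 3 = 45
  Salem→L: 90 × 6 = 540
  Salem→M: 30 × 3 = 90
  Elko→L: 110 × 6 = 660
  Boise→M: 35 × 6 = 210
  Boise→N: 70 × 2 = 140
Total = 360 + 45 + 540 + 90 + 660 + 210 + 140 = 2045.

2045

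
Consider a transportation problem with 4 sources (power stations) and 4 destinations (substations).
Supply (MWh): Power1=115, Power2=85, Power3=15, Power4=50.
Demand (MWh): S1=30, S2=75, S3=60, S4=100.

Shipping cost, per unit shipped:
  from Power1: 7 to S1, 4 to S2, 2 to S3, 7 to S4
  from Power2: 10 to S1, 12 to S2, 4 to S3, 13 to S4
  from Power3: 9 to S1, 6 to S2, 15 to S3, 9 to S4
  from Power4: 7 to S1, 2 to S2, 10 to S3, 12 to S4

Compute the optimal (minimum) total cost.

Optimal allocation:
  Power1–S2: 15 MWh
  Power1–S4: 100 MWh
  Power2–S1: 25 MWh
  Power2–S3: 60 MWh
  Power3–S1: 5 MWh
  Power3–S2: 10 MWh
  Power4–S2: 50 MWh
Total cost = 1455.

1455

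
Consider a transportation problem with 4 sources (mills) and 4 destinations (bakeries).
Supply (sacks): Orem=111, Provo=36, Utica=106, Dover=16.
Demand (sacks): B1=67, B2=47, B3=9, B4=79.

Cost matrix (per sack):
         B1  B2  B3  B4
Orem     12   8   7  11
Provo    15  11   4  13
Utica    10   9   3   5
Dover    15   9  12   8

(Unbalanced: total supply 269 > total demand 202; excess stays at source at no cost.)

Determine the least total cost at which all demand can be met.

1557

One minimum-cost allocation:
  Orem→B1: 40 × 12 = 480
  Orem→B2: 47 × 8 = 376
  Provo→B3: 9 × 4 = 36
  Utica→B1: 27 × 10 = 270
  Utica→B4: 79 × 5 = 395
Total = 480 + 376 + 36 + 270 + 395 = 1557.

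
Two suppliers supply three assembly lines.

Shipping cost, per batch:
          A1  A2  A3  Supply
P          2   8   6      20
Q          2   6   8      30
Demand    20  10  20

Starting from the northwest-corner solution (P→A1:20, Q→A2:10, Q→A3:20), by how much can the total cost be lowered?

40

Current plan cost = 20·2 + 10·6 + 20·8 = 260.
Optimal plan:
  P→A3: 20 × 6 = 120
  Q→A1: 20 × 2 = 40
  Q→A2: 10 × 6 = 60
Optimal cost = 220.
Saving = 260 − 220 = 40.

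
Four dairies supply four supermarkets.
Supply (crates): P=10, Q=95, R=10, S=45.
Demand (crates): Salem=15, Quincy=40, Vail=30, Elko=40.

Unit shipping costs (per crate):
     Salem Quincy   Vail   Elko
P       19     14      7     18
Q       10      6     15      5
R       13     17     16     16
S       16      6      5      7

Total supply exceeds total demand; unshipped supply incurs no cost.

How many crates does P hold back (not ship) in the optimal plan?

10

An optimal plan:
  Q->Salem: 15 crates
  Q->Quincy: 40 crates
  Q->Elko: 40 crates
  S->Vail: 30 crates
Total cost = 740.
P ships 0 of its 10, leaving 10.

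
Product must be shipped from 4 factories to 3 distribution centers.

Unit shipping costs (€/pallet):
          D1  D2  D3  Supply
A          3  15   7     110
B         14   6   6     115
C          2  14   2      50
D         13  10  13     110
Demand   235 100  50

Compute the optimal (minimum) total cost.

2445

An optimal shipping plan:
  A->D1: 110 × €3 = €330
  B->D2: 65 × €6 = €390
  B->D3: 50 × €6 = €300
  C->D1: 50 × €2 = €100
  D->D1: 75 × €13 = €975
  D->D2: 35 × €10 = €350
Total = 330 + 390 + 300 + 100 + 975 + 350 = €2445.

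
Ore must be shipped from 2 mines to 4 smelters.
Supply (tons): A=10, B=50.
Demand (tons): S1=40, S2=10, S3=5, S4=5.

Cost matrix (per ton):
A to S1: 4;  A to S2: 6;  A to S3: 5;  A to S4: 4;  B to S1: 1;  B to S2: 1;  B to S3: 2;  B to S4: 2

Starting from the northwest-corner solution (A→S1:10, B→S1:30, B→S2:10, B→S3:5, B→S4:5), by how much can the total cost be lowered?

5

Current plan cost = 10·4 + 30·1 + 10·1 + 5·2 + 5·2 = 100.
Optimal plan:
  A->S1: 5 × 4 = 20
  A->S4: 5 × 4 = 20
  B->S1: 35 × 1 = 35
  B->S2: 10 × 1 = 10
  B->S3: 5 × 2 = 10
Optimal cost = 95.
Saving = 100 − 95 = 5.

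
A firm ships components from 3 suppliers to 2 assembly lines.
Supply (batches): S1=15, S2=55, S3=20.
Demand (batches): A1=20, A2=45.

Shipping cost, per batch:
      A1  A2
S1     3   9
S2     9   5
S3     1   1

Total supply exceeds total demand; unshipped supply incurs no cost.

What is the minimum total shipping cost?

215

An optimal shipping plan:
  S1 to A1: 15 × 3 = 45
  S2 to A2: 30 × 5 = 150
  S3 to A1: 5 × 1 = 5
  S3 to A2: 15 × 1 = 15
Total = 45 + 150 + 5 + 15 = 215.
(Supply check: S1 ships 15; S2 ships 30; S3 ships 20.)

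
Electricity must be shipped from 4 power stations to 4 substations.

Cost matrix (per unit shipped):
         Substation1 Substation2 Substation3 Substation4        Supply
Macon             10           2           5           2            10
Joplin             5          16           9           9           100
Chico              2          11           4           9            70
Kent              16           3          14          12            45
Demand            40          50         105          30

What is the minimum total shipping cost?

1175

A cheapest plan:
  Macon->Substation2: 5 × 2 = 10
  Macon->Substation4: 5 × 2 = 10
  Joplin->Substation1: 40 × 5 = 200
  Joplin->Substation3: 35 × 9 = 315
  Joplin->Substation4: 25 × 9 = 225
  Chico->Substation3: 70 × 4 = 280
  Kent->Substation2: 45 × 3 = 135
Total = 10 + 10 + 200 + 315 + 225 + 280 + 135 = 1175.
(Supply check: Macon ships 10; Joplin ships 100; Chico ships 70; Kent ships 45.)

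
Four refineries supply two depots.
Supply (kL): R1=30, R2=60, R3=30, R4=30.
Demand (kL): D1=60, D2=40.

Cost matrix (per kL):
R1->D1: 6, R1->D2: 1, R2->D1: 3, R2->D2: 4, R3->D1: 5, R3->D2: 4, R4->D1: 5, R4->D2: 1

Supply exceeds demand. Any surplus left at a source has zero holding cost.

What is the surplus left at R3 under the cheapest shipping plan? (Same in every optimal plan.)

30

An optimal plan:
  R1->D2: 30 × 1 = 30
  R2->D1: 60 × 3 = 180
  R4->D2: 10 × 1 = 10
Total cost = 220.
R3 ships 0 of its 30, leaving 30.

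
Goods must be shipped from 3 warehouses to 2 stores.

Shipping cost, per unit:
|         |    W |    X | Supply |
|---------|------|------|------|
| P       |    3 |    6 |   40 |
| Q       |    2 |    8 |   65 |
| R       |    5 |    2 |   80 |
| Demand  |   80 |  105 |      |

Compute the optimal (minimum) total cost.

485

An optimal shipping plan:
  P–W: 15 units
  P–X: 25 units
  Q–W: 65 units
  R–X: 80 units
Total cost = 485.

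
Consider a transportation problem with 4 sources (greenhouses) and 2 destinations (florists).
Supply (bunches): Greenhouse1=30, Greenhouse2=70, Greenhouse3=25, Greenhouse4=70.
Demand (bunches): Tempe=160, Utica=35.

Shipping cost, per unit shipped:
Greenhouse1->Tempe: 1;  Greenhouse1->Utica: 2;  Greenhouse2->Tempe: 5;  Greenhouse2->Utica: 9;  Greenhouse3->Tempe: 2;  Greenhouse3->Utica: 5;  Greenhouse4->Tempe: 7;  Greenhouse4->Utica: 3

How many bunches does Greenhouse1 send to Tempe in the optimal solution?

Optimal shipments:
  Greenhouse1→Tempe: 30 bunches
  Greenhouse2→Tempe: 70 bunches
  Greenhouse3→Tempe: 25 bunches
  Greenhouse4→Tempe: 35 bunches
  Greenhouse4→Utica: 35 bunches
Total cost = 780.
So Greenhouse1→Tempe carries 30 bunches.

30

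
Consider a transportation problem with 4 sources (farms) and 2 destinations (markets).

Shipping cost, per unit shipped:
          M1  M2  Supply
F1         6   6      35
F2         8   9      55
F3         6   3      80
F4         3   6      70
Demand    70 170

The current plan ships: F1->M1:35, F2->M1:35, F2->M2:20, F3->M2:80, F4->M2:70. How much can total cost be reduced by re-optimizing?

Current plan cost = 35·6 + 35·8 + 20·9 + 80·3 + 70·6 = 1330.
Optimal plan:
  F1→M2: 35 × 6 = 210
  F2→M2: 55 × 9 = 495
  F3→M2: 80 × 3 = 240
  F4→M1: 70 × 3 = 210
Optimal cost = 1155.
Saving = 1330 − 1155 = 175.

175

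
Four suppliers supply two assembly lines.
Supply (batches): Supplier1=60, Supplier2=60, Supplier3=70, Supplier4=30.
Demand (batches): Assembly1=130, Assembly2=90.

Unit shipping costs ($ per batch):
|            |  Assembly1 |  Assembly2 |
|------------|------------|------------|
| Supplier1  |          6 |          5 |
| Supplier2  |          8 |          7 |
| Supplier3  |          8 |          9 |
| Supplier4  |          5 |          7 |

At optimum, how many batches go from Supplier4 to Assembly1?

The minimum-cost plan:
  Supplier1->Assembly1: 30 batches
  Supplier1->Assembly2: 30 batches
  Supplier2->Assembly2: 60 batches
  Supplier3->Assembly1: 70 batches
  Supplier4->Assembly1: 30 batches
Total cost = $1460.
So Supplier4→Assembly1 carries 30 batches.

30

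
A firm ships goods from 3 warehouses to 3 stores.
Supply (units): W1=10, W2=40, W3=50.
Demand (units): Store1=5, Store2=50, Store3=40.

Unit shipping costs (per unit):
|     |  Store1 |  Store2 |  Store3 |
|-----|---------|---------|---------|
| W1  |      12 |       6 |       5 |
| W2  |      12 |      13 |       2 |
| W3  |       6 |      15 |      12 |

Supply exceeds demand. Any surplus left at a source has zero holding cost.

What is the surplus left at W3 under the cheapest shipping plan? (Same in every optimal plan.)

An optimal plan:
  W1->Store2: 10 × 6 = 60
  W2->Store3: 40 × 2 = 80
  W3->Store1: 5 × 6 = 30
  W3->Store2: 40 × 15 = 600
Total cost = 770.
W3 ships 45 of its 50, leaving 5.

5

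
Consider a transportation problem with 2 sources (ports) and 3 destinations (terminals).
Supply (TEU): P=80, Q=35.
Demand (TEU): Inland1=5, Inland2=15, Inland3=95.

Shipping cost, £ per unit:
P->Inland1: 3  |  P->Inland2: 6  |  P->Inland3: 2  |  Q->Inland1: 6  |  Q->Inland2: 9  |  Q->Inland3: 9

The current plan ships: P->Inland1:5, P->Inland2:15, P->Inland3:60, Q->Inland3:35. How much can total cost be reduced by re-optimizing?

80

Current plan cost = 5·3 + 15·6 + 60·2 + 35·9 = £540.
Optimal plan:
  P→Inland3: 80 TEU
  Q→Inland1: 5 TEU
  Q→Inland2: 15 TEU
  Q→Inland3: 15 TEU
Optimal cost = £460.
Saving = 540 − 460 = £80.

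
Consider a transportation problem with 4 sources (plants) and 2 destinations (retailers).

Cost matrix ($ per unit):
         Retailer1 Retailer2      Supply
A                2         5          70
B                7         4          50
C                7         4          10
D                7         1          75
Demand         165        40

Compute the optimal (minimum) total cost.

A cheapest plan:
  A to Retailer1: 70 × $2 = $140
  B to Retailer1: 50 × $7 = $350
  C to Retailer1: 10 × $7 = $70
  D to Retailer1: 35 × $7 = $245
  D to Retailer2: 40 × $1 = $40
Total = 140 + 350 + 70 + 245 + 40 = $845.
(Supply check: A ships 70; B ships 50; C ships 10; D ships 75.)

845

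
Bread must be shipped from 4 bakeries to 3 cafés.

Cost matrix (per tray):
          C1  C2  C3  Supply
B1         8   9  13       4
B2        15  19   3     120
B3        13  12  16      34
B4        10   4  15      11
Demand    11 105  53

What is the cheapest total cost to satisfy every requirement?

1876

Optimal allocation:
  B1 to C2: 4 × 9 = 36
  B2 to C1: 11 × 15 = 165
  B2 to C2: 56 × 19 = 1064
  B2 to C3: 53 × 3 = 159
  B3 to C2: 34 × 12 = 408
  B4 to C2: 11 × 4 = 44
Total = 36 + 165 + 1064 + 159 + 408 + 44 = 1876.
(Supply check: B1 ships 4; B2 ships 120; B3 ships 34; B4 ships 11.)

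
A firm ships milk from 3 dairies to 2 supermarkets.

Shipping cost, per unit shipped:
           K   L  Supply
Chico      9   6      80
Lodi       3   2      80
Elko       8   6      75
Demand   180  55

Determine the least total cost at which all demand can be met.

An optimal shipping plan:
  Chico->K: 25 crates
  Chico->L: 55 crates
  Lodi->K: 80 crates
  Elko->K: 75 crates
Total cost = 1395.
(Supply check: Chico ships 80; Lodi ships 80; Elko ships 75.)

1395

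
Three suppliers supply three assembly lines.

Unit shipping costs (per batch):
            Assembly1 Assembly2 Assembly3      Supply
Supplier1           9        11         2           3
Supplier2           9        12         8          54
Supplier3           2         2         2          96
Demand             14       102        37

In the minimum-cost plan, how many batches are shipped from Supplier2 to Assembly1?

The minimum-cost plan:
  Supplier1→Assembly3: 3 batches
  Supplier2→Assembly1: 14 batches
  Supplier2→Assembly2: 6 batches
  Supplier2→Assembly3: 34 batches
  Supplier3→Assembly2: 96 batches
Total cost = 668.
So Supplier2→Assembly1 carries 14 batches.

14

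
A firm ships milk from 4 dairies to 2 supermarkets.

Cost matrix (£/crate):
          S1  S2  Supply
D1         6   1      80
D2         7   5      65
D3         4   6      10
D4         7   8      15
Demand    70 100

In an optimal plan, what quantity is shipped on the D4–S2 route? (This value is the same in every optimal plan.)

0

The minimum-cost plan:
  D1->S2: 80 × £1 = £80
  D2->S1: 45 × £7 = £315
  D2->S2: 20 × £5 = £100
  D3->S1: 10 × £4 = £40
  D4->S1: 15 × £7 = £105
Total cost = £640.
The route D4→S2 is not used.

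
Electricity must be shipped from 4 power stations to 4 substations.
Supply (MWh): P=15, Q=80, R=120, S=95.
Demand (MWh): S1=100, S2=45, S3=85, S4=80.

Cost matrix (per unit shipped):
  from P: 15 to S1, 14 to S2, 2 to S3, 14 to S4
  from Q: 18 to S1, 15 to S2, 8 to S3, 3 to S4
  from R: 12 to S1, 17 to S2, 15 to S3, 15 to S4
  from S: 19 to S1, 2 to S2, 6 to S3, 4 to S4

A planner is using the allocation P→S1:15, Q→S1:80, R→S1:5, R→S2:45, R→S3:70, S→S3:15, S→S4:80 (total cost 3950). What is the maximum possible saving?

Current plan cost = 15·15 + 80·18 + 5·12 + 45·17 + 70·15 + 15·6 + 80·4 = 3950.
Optimal plan:
  P->S3: 15 × 2 = 30
  Q->S4: 80 × 3 = 240
  R->S1: 100 × 12 = 1200
  R->S3: 20 × 15 = 300
  S->S2: 45 × 2 = 90
  S->S3: 50 × 6 = 300
Optimal cost = 2160.
Saving = 3950 − 2160 = 1790.

1790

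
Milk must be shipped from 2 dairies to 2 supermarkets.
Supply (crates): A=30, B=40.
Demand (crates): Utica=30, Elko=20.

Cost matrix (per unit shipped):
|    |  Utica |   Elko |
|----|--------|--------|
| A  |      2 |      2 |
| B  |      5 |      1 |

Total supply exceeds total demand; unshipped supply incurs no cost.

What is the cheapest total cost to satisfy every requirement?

Optimal allocation:
  A to Utica: 30 × 2 = 60
  B to Elko: 20 × 1 = 20
Total = 60 + 20 = 80.
(Supply check: A ships 30; B ships 20.)

80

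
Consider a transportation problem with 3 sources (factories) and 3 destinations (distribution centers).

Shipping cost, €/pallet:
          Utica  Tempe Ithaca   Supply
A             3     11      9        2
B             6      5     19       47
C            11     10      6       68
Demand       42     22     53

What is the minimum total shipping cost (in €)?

749

An optimal shipping plan:
  A->Utica: 2 pallets
  B->Utica: 25 pallets
  B->Tempe: 22 pallets
  C->Utica: 15 pallets
  C->Ithaca: 53 pallets
Total cost = €749.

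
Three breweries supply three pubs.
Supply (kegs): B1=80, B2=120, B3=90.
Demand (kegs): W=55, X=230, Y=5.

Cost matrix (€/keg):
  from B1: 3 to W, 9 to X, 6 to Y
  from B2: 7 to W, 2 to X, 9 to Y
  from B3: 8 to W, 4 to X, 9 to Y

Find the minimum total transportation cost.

A cheapest plan:
  B1 to W: 55 × €3 = €165
  B1 to X: 20 × €9 = €180
  B1 to Y: 5 × €6 = €30
  B2 to X: 120 × €2 = €240
  B3 to X: 90 × €4 = €360
Total = 165 + 180 + 30 + 240 + 360 = €975.

975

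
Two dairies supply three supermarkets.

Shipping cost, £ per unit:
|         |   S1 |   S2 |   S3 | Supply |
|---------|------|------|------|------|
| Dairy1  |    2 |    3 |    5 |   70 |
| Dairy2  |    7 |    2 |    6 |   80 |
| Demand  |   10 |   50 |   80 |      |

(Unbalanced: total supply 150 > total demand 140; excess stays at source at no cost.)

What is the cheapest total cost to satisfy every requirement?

540

An optimal shipping plan:
  Dairy1–S1: 10 × £2 = £20
  Dairy1–S3: 60 × £5 = £300
  Dairy2–S2: 50 × £2 = £100
  Dairy2–S3: 20 × £6 = £120
Total = 20 + 300 + 100 + 120 = £540.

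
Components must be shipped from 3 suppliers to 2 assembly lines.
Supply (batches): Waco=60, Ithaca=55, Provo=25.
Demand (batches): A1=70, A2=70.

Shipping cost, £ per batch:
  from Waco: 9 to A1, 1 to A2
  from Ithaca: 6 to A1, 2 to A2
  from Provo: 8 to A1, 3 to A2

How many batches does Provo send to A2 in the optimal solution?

10

Solving gives:
  Waco–A2: 60 × £1 = £60
  Ithaca–A1: 55 × £6 = £330
  Provo–A1: 15 × £8 = £120
  Provo–A2: 10 × £3 = £30
Total cost = £540.
So Provo→A2 carries 10 batches.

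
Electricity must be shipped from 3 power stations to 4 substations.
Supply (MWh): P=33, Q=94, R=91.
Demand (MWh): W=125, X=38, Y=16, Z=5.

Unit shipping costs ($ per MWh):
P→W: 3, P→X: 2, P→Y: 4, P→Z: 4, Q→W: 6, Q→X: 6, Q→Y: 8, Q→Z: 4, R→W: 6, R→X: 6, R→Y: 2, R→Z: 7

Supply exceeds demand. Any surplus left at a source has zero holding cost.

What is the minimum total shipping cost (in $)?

898

A cheapest plan:
  P–X: 33 MWh
  Q–W: 89 MWh
  Q–Z: 5 MWh
  R–W: 36 MWh
  R–X: 5 MWh
  R–Y: 16 MWh
Total cost = $898.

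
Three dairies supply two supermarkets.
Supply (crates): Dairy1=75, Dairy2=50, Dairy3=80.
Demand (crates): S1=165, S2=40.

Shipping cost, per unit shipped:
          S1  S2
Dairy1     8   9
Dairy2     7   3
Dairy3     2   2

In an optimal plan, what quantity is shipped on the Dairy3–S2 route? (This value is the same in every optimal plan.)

The minimum-cost plan:
  Dairy1 to S1: 75 × 8 = 600
  Dairy2 to S1: 10 × 7 = 70
  Dairy2 to S2: 40 × 3 = 120
  Dairy3 to S1: 80 × 2 = 160
Total cost = 950.
The route Dairy3→S2 is not used.

0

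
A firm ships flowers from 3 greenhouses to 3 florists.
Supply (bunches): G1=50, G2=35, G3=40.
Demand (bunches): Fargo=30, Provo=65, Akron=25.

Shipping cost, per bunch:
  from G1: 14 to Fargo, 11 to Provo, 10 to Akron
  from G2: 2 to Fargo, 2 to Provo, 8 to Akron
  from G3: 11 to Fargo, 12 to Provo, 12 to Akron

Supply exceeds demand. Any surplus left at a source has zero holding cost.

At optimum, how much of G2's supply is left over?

An optimal plan:
  G1→Provo: 25 × 11 = 275
  G1→Akron: 25 × 10 = 250
  G2→Provo: 35 × 2 = 70
  G3→Fargo: 30 × 11 = 330
  G3→Provo: 5 × 12 = 60
Total cost = 985.
G2 ships 35 of its 35, leaving 0.

0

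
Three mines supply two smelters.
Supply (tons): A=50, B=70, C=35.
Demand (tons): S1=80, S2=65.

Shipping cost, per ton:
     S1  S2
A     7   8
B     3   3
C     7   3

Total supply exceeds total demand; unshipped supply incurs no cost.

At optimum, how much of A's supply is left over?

An optimal plan:
  A to S1: 40 × 7 = 280
  B to S1: 40 × 3 = 120
  B to S2: 30 × 3 = 90
  C to S2: 35 × 3 = 105
Total cost = 595.
A ships 40 of its 50, leaving 10.

10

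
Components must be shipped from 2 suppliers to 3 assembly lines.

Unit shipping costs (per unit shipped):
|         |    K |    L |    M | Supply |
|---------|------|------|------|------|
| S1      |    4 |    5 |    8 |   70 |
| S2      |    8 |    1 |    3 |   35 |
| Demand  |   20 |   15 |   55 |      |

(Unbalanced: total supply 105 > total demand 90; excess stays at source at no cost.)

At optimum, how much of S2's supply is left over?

0

An optimal plan:
  S1–K: 20 × 4 = 80
  S1–L: 15 × 5 = 75
  S1–M: 20 × 8 = 160
  S2–M: 35 × 3 = 105
Total cost = 420.
S2 ships 35 of its 35, leaving 0.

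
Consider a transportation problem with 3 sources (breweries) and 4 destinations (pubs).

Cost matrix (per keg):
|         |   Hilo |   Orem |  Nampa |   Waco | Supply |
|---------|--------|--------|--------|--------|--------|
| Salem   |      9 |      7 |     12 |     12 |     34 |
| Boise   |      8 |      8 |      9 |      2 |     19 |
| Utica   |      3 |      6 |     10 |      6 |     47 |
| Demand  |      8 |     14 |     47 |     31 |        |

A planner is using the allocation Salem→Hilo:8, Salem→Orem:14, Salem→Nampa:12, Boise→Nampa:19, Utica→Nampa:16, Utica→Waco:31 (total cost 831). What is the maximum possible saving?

Current plan cost = 8·9 + 14·7 + 12·12 + 19·9 + 16·10 + 31·6 = 831.
Optimal plan:
  Salem to Orem: 14 × 7 = 98
  Salem to Nampa: 20 × 12 = 240
  Boise to Waco: 19 × 2 = 38
  Utica to Hilo: 8 × 3 = 24
  Utica to Nampa: 27 × 10 = 270
  Utica to Waco: 12 × 6 = 72
Optimal cost = 742.
Saving = 831 − 742 = 89.

89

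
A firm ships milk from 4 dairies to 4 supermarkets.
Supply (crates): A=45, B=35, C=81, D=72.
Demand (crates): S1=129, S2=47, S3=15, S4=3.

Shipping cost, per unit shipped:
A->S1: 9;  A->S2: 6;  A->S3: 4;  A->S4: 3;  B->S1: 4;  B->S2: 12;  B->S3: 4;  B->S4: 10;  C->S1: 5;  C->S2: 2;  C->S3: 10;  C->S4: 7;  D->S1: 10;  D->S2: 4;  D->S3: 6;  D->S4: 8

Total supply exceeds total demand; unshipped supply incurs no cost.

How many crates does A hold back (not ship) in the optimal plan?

An optimal plan:
  A to S1: 13 crates
  A to S3: 15 crates
  A to S4: 3 crates
  B to S1: 35 crates
  C to S1: 81 crates
  D to S2: 47 crates
Total cost = 919.
A ships 31 of its 45, leaving 14.

14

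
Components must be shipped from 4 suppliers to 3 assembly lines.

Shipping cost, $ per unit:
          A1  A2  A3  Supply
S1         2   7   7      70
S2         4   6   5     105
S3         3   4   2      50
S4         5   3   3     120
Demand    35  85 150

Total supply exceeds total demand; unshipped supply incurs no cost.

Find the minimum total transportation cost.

855

A cheapest plan:
  S1->A1: 35 × $2 = $70
  S2->A3: 65 × $5 = $325
  S3->A3: 50 × $2 = $100
  S4->A2: 85 × $3 = $255
  S4->A3: 35 × $3 = $105
Total = 70 + 325 + 100 + 255 + 105 = $855.
(Supply check: S1 ships 35; S2 ships 65; S3 ships 50; S4 ships 120.)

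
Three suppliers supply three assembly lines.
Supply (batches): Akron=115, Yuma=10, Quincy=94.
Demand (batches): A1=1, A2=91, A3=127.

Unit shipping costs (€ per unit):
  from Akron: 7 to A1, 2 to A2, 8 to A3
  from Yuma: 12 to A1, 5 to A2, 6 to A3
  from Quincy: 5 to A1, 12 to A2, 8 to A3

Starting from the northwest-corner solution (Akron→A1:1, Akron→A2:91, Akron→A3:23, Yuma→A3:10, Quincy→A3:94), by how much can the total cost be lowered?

Current plan cost = 1·7 + 91·2 + 23·8 + 10·6 + 94·8 = €1185.
Optimal plan:
  Akron–A2: 91 × €2 = €182
  Akron–A3: 24 × €8 = €192
  Yuma–A3: 10 × €6 = €60
  Quincy–A1: 1 × €5 = €5
  Quincy–A3: 93 × €8 = €744
Optimal cost = €1183.
Saving = 1185 − 1183 = €2.

2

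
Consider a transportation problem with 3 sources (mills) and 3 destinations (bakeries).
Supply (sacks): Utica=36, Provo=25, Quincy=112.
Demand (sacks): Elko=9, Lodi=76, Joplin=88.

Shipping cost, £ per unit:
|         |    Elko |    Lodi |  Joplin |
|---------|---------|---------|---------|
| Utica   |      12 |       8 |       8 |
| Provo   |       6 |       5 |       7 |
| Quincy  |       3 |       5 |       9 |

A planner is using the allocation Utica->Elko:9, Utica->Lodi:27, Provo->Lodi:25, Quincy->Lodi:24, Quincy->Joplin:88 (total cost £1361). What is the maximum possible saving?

Current plan cost = 9·12 + 27·8 + 25·5 + 24·5 + 88·9 = £1361.
Optimal plan:
  Utica–Joplin: 36 × £8 = £288
  Provo–Joplin: 25 × £7 = £175
  Quincy–Elko: 9 × £3 = £27
  Quincy–Lodi: 76 × £5 = £380
  Quincy–Joplin: 27 × £9 = £243
Optimal cost = £1113.
Saving = 1361 − 1113 = £248.

248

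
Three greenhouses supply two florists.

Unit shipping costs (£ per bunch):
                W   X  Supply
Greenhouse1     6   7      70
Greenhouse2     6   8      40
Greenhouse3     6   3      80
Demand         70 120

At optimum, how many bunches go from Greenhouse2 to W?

Solving gives:
  Greenhouse1→W: 30 × £6 = £180
  Greenhouse1→X: 40 × £7 = £280
  Greenhouse2→W: 40 × £6 = £240
  Greenhouse3→X: 80 × £3 = £240
Total cost = £940.
So Greenhouse2→W carries 40 bunches.

40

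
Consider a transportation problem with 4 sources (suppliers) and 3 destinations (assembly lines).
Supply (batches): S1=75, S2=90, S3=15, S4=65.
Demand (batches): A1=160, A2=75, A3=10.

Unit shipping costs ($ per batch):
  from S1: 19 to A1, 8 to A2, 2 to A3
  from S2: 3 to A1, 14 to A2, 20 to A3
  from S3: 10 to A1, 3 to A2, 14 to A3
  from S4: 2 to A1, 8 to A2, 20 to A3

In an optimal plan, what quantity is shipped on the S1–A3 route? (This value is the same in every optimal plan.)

10

The minimum-cost plan:
  S1->A2: 65 × $8 = $520
  S1->A3: 10 × $2 = $20
  S2->A1: 90 × $3 = $270
  S3->A1: 5 × $10 = $50
  S3->A2: 10 × $3 = $30
  S4->A1: 65 × $2 = $130
Total cost = $1020.
So S1→A3 carries 10 batches.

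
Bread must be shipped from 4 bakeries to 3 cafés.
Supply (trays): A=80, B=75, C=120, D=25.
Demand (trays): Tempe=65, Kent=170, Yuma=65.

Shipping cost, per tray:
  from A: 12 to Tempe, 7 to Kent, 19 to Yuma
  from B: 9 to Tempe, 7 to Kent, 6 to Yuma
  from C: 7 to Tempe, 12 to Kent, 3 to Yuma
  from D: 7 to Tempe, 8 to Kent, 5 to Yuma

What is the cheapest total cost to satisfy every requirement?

A cheapest plan:
  A to Kent: 80 × 7 = 560
  B to Kent: 75 × 7 = 525
  C to Tempe: 55 × 7 = 385
  C to Yuma: 65 × 3 = 195
  D to Tempe: 10 × 7 = 70
  D to Kent: 15 × 8 = 120
Total = 560 + 525 + 385 + 195 + 70 + 120 = 1855.

1855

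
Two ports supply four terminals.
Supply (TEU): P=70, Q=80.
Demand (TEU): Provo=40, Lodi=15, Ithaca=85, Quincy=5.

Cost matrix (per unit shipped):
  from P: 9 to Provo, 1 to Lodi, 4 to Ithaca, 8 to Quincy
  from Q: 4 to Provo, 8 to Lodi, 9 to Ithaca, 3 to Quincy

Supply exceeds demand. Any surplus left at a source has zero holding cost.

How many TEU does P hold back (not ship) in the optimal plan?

Minimum-cost shipments:
  P->Lodi: 15 TEU
  P->Ithaca: 55 TEU
  Q->Provo: 40 TEU
  Q->Ithaca: 30 TEU
  Q->Quincy: 5 TEU
Total cost = 680.
P ships 70 of its 70, leaving 0.

0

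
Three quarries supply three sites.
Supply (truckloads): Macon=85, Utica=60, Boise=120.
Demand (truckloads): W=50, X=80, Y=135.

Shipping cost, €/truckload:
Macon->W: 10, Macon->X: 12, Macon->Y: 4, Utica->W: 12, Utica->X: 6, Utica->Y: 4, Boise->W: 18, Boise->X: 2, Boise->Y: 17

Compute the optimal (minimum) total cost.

A cheapest plan:
  Macon–W: 10 truckloads
  Macon–Y: 75 truckloads
  Utica–Y: 60 truckloads
  Boise–W: 40 truckloads
  Boise–X: 80 truckloads
Total cost = €1520.
(Supply check: Macon ships 85; Utica ships 60; Boise ships 120.)

1520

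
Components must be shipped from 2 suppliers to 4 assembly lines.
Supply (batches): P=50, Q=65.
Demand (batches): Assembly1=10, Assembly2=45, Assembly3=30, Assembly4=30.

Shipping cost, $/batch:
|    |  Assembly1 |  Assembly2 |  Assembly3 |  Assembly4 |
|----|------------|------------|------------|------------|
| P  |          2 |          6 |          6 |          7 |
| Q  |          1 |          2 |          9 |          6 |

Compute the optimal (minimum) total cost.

480

One minimum-cost allocation:
  P→Assembly1: 10 batches
  P→Assembly3: 30 batches
  P→Assembly4: 10 batches
  Q→Assembly2: 45 batches
  Q→Assembly4: 20 batches
Total cost = $480.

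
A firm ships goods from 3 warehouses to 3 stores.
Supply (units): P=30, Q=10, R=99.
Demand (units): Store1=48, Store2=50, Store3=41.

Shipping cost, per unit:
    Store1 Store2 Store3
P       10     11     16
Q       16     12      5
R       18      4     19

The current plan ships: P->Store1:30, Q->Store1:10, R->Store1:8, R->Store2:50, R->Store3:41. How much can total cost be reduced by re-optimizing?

120

Current plan cost = 30·10 + 10·16 + 8·18 + 50·4 + 41·19 = 1583.
Optimal plan:
  P–Store1: 30 units
  Q–Store3: 10 units
  R–Store1: 18 units
  R–Store2: 50 units
  R–Store3: 31 units
Optimal cost = 1463.
Saving = 1583 − 1463 = 120.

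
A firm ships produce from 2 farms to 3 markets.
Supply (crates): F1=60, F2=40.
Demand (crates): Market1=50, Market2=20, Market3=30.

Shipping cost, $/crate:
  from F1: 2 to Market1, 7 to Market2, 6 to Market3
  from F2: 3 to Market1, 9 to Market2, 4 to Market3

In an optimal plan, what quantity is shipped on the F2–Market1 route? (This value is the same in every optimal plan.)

10

Solving gives:
  F1->Market1: 40 crates
  F1->Market2: 20 crates
  F2->Market1: 10 crates
  F2->Market3: 30 crates
Total cost = $370.
So F2→Market1 carries 10 crates.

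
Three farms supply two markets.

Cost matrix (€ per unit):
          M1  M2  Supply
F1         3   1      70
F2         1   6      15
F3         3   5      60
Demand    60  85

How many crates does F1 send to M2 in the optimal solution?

70

Optimal shipments:
  F1→M2: 70 × €1 = €70
  F2→M1: 15 × €1 = €15
  F3→M1: 45 × €3 = €135
  F3→M2: 15 × €5 = €75
Total cost = €295.
So F1→M2 carries 70 crates.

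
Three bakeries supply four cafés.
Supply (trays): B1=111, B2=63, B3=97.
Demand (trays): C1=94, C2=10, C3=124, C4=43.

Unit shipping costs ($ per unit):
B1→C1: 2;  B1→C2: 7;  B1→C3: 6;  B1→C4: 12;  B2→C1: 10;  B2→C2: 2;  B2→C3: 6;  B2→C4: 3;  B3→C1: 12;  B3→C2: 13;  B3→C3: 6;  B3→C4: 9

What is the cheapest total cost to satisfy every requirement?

An optimal shipping plan:
  B1–C1: 94 trays
  B1–C3: 17 trays
  B2–C2: 10 trays
  B2–C3: 10 trays
  B2–C4: 43 trays
  B3–C3: 97 trays
Total cost = $1081.
(Supply check: B1 ships 111; B2 ships 63; B3 ships 97.)

1081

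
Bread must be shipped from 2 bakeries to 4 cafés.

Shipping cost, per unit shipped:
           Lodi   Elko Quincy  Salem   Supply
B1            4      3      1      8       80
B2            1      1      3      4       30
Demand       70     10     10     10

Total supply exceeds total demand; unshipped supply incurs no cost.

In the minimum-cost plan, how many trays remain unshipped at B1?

10

An optimal plan:
  B1 to Lodi: 50 × 4 = 200
  B1 to Elko: 10 × 3 = 30
  B1 to Quincy: 10 × 1 = 10
  B2 to Lodi: 20 × 1 = 20
  B2 to Salem: 10 × 4 = 40
Total cost = 300.
B1 ships 70 of its 80, leaving 10.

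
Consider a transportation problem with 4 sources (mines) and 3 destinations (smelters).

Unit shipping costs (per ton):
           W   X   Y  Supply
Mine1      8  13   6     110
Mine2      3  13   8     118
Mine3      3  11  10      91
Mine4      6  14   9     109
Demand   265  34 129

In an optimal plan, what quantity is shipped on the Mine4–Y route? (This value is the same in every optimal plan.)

Optimal shipments:
  Mine1 to Y: 110 tons
  Mine2 to W: 118 tons
  Mine3 to W: 91 tons
  Mine4 to W: 56 tons
  Mine4 to X: 34 tons
  Mine4 to Y: 19 tons
Total cost = 2270.
So Mine4→Y carries 19 tons.

19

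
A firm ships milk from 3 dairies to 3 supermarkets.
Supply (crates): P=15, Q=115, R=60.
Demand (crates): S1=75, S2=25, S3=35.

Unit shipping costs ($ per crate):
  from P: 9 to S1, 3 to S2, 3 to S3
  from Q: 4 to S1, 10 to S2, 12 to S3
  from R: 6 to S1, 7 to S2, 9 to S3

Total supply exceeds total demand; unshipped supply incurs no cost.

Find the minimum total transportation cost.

700

An optimal shipping plan:
  P->S3: 15 × $3 = $45
  Q->S1: 75 × $4 = $300
  R->S2: 25 × $7 = $175
  R->S3: 20 × $9 = $180
Total = 45 + 300 + 175 + 180 = $700.
(Supply check: P ships 15; Q ships 75; R ships 45.)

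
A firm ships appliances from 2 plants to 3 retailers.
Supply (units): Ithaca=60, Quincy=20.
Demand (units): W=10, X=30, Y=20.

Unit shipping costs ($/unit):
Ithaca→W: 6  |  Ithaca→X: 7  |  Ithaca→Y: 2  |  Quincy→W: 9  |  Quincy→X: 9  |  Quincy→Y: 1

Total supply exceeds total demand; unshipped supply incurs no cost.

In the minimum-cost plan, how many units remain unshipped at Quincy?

0

An optimal plan:
  Ithaca–W: 10 × $6 = $60
  Ithaca–X: 30 × $7 = $210
  Quincy–Y: 20 × $1 = $20
Total cost = $290.
Quincy ships 20 of its 20, leaving 0.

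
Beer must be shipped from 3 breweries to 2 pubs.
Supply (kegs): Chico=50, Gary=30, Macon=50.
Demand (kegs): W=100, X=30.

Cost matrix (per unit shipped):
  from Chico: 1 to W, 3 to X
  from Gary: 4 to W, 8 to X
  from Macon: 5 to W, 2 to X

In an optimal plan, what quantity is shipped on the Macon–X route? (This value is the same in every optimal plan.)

30

Solving gives:
  Chico to W: 50 kegs
  Gary to W: 30 kegs
  Macon to W: 20 kegs
  Macon to X: 30 kegs
Total cost = 330.
So Macon→X carries 30 kegs.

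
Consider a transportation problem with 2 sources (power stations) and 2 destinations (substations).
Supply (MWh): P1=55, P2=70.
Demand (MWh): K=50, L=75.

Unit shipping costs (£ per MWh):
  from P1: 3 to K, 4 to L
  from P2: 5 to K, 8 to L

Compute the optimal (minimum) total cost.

630

One minimum-cost allocation:
  P1->L: 55 MWh
  P2->K: 50 MWh
  P2->L: 20 MWh
Total cost = £630.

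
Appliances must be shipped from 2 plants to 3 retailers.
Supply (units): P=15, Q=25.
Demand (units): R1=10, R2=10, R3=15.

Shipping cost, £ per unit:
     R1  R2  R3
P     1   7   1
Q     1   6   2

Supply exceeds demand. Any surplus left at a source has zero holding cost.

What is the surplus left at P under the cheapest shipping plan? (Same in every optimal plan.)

Minimum-cost shipments:
  P–R3: 15 × £1 = £15
  Q–R1: 10 × £1 = £10
  Q–R2: 10 × £6 = £60
Total cost = £85.
P ships 15 of its 15, leaving 0.

0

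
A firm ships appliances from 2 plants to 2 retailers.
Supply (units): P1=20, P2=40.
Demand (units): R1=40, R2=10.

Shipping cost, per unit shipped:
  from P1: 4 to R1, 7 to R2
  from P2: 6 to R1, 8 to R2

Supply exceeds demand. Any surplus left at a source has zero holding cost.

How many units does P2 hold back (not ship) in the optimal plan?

10

An optimal plan:
  P1→R1: 20 × 4 = 80
  P2→R1: 20 × 6 = 120
  P2→R2: 10 × 8 = 80
Total cost = 280.
P2 ships 30 of its 40, leaving 10.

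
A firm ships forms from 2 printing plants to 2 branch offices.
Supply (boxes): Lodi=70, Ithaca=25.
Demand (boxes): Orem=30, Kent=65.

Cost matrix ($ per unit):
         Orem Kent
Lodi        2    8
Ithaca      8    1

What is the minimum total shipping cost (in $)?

405

Optimal allocation:
  Lodi->Orem: 30 × $2 = $60
  Lodi->Kent: 40 × $8 = $320
  Ithaca->Kent: 25 × $1 = $25
Total = 60 + 320 + 25 = $405.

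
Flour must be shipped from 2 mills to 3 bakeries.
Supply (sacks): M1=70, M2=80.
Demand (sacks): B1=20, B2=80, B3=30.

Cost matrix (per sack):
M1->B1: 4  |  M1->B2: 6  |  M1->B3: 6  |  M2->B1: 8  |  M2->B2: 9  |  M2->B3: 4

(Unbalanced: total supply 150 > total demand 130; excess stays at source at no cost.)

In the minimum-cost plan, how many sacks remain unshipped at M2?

20

Minimum-cost shipments:
  M1 to B1: 20 × 4 = 80
  M1 to B2: 50 × 6 = 300
  M2 to B2: 30 × 9 = 270
  M2 to B3: 30 × 4 = 120
Total cost = 770.
M2 ships 60 of its 80, leaving 20.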